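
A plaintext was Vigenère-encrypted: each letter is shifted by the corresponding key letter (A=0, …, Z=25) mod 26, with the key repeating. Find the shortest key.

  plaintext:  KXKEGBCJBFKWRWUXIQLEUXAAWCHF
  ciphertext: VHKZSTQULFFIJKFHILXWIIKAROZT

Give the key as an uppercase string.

LKAVMSO

  i= 0: V-K = 11 → L
  i= 1: H-X = 10 → K
  i= 2: K-K =  0 → A
  i= 3: Z-E = 21 → V
  i= 4: S-G = 12 → M
  i= 5: T-B = 18 → S
  i= 6: Q-C = 14 → O
  i= 7: U-J = 11 → L
  i= 8: L-B = 10 → K
  i= 9: F-F =  0 → A
  i=10: F-K = 21 → V
  i=11: I-W = 12 → M
  i=12: J-R = 18 → S
  i=13: K-W = 14 → O
  i=14: F-U = 11 → L
  i=15: H-X = 10 → K
  i=16: I-I =  0 → A
  i=17: L-Q = 21 → V
  i=18: X-L = 12 → M
  i=19: W-E = 18 → S
  i=20: I-U = 14 → O
  i=21: I-X = 11 → L
  i=22: K-A = 10 → K
  i=23: A-A =  0 → A
  i=24: R-W = 21 → V
  i=25: O-C = 12 → M
  i=26: Z-H = 18 → S
  i=27: T-F = 14 → O
  shifts repeat with period 7: LKAVMSO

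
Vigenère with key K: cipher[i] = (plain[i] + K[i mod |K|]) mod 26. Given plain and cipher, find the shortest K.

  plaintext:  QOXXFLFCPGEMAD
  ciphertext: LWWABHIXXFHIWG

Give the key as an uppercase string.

VIZDWWD

  i= 0: L-Q = 21 → V
  i= 1: W-O =  8 → I
  i= 2: W-X = 25 → Z
  i= 3: A-X =  3 → D
  i= 4: B-F = 22 → W
  i= 5: H-L = 22 → W
  i= 6: I-F =  3 → D
  i= 7: X-C = 21 → V
  i= 8: X-P =  8 → I
  i= 9: F-G = 25 → Z
  i=10: H-E =  3 → D
  i=11: I-M = 22 → W
  i=12: W-A = 22 → W
  i=13: G-D =  3 → D
  shifts repeat with period 7: VIZDWWD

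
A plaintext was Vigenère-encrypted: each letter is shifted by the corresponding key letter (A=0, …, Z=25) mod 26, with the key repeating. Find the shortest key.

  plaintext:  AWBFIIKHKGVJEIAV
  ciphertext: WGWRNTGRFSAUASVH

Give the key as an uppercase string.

WKVMFL

  i= 0: W-A = 22 → W
  i= 1: G-W = 10 → K
  i= 2: W-B = 21 → V
  i= 3: R-F = 12 → M
  i= 4: N-I =  5 → F
  i= 5: T-I = 11 → L
  i= 6: G-K = 22 → W
  i= 7: R-H = 10 → K
  i= 8: F-K = 21 → V
  i= 9: S-G = 12 → M
  i=10: A-V =  5 → F
  i=11: U-J = 11 → L
  i=12: A-E = 22 → W
  i=13: S-I = 10 → K
  i=14: V-A = 21 → V
  i=15: H-V = 12 → M
  shifts repeat with period 6: WKVMFL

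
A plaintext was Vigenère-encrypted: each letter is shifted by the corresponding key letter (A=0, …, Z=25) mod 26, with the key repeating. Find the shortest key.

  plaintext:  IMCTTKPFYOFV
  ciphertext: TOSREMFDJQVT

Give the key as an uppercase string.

LCQY

  i= 0: T-I = 11 → L
  i= 1: O-M =  2 → C
  i= 2: S-C = 16 → Q
  i= 3: R-T = 24 → Y
  i= 4: E-T = 11 → L
  i= 5: M-K =  2 → C
  i= 6: F-P = 16 → Q
  i= 7: D-F = 24 → Y
  i= 8: J-Y = 11 → L
  i= 9: Q-O =  2 → C
  i=10: V-F = 16 → Q
  i=11: T-V = 24 → Y
  shifts repeat with period 4: LCQY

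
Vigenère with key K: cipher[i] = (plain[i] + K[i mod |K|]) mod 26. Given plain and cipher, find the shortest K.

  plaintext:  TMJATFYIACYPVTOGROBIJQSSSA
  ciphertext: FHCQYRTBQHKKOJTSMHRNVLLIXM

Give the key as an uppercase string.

MVTQF

  i= 0: F-T = 12 → M
  i= 1: H-M = 21 → V
  i= 2: C-J = 19 → T
  i= 3: Q-A = 16 → Q
  i= 4: Y-T =  5 → F
  i= 5: R-F = 12 → M
  i= 6: T-Y = 21 → V
  i= 7: B-I = 19 → T
  i= 8: Q-A = 16 → Q
  i= 9: H-C =  5 → F
  i=10: K-Y = 12 → M
  i=11: K-P = 21 → V
  i=12: O-V = 19 → T
  i=13: J-T = 16 → Q
  i=14: T-O =  5 → F
  i=15: S-G = 12 → M
  i=16: M-R = 21 → V
  i=17: H-O = 19 → T
  i=18: R-B = 16 → Q
  i=19: N-I =  5 → F
  i=20: V-J = 12 → M
  i=21: L-Q = 21 → V
  i=22: L-S = 19 → T
  i=23: I-S = 16 → Q
  i=24: X-S =  5 → F
  i=25: M-A = 12 → M
  shifts repeat with period 5: MVTQF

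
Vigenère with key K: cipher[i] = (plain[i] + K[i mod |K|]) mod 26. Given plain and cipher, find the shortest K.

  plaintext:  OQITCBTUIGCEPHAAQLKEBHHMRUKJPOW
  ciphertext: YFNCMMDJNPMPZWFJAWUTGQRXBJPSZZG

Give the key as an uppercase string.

  i= 0: Y-O = 10 → K
  i= 1: F-Q = 15 → P
  i= 2: N-I =  5 → F
  i= 3: C-T =  9 → J
  i= 4: M-C = 10 → K
  i= 5: M-B = 11 → L
  i= 6: D-T = 10 → K
  i= 7: J-U = 15 → P
  i= 8: N-I =  5 → F
  i= 9: P-G =  9 → J
  i=10: M-C = 10 → K
  i=11: P-E = 11 → L
  i=12: Z-P = 10 → K
  i=13: W-H = 15 → P
  i=14: F-A =  5 → F
  i=15: J-A =  9 → J
  i=16: A-Q = 10 → K
  i=17: W-L = 11 → L
  i=18: U-K = 10 → K
  i=19: T-E = 15 → P
  i=20: G-B =  5 → F
  i=21: Q-H =  9 → J
  i=22: R-H = 10 → K
  i=23: X-M = 11 → L
  i=24: B-R = 10 → K
  i=25: J-U = 15 → P
  i=26: P-K =  5 → F
  i=27: S-J =  9 → J
  i=28: Z-P = 10 → K
  i=29: Z-O = 11 → L
  i=30: G-W = 10 → K
  shifts repeat with period 6: KPFJKL

KPFJKL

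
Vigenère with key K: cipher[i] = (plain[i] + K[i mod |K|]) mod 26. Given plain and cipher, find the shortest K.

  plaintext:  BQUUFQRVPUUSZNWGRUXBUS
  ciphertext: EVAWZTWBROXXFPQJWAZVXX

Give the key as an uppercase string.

DFGCU

  i= 0: E-B =  3 → D
  i= 1: V-Q =  5 → F
  i= 2: A-U =  6 → G
  i= 3: W-U =  2 → C
  i= 4: Z-F = 20 → U
  i= 5: T-Q =  3 → D
  i= 6: W-R =  5 → F
  i= 7: B-V =  6 → G
  i= 8: R-P =  2 → C
  i= 9: O-U = 20 → U
  i=10: X-U =  3 → D
  i=11: X-S =  5 → F
  i=12: F-Z =  6 → G
  i=13: P-N =  2 → C
  i=14: Q-W = 20 → U
  i=15: J-G =  3 → D
  i=16: W-R =  5 → F
  i=17: A-U =  6 → G
  i=18: Z-X =  2 → C
  i=19: V-B = 20 → U
  i=20: X-U =  3 → D
  i=21: X-S =  5 → F
  shifts repeat with period 5: DFGCU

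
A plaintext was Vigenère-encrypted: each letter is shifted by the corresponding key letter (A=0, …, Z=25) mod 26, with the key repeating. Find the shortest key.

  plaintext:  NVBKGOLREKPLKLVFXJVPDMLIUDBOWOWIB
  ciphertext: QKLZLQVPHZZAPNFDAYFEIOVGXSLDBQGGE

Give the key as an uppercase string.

  i= 0: Q-N =  3 → D
  i= 1: K-V = 15 → P
  i= 2: L-B = 10 → K
  i= 3: Z-K = 15 → P
  i= 4: L-G =  5 → F
  i= 5: Q-O =  2 → C
  i= 6: V-L = 10 → K
  i= 7: P-R = 24 → Y
  i= 8: H-E =  3 → D
  i= 9: Z-K = 15 → P
  i=10: Z-P = 10 → K
  i=11: A-L = 15 → P
  i=12: P-K =  5 → F
  i=13: N-L =  2 → C
  i=14: F-V = 10 → K
  i=15: D-F = 24 → Y
  i=16: A-X =  3 → D
  i=17: Y-J = 15 → P
  i=18: F-V = 10 → K
  i=19: E-P = 15 → P
  i=20: I-D =  5 → F
  i=21: O-M =  2 → C
  i=22: V-L = 10 → K
  i=23: G-I = 24 → Y
  i=24: X-U =  3 → D
  i=25: S-D = 15 → P
  i=26: L-B = 10 → K
  i=27: D-O = 15 → P
  i=28: B-W =  5 → F
  i=29: Q-O =  2 → C
  i=30: G-W = 10 → K
  i=31: G-I = 24 → Y
  i=32: E-B =  3 → D
  shifts repeat with period 8: DPKPFCKY

DPKPFCKY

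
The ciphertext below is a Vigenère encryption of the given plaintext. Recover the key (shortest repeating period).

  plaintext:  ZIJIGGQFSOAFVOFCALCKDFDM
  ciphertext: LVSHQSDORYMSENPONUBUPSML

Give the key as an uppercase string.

  i= 0: L-Z = 12 → M
  i= 1: V-I = 13 → N
  i= 2: S-J =  9 → J
  i= 3: H-I = 25 → Z
  i= 4: Q-G = 10 → K
  i= 5: S-G = 12 → M
  i= 6: D-Q = 13 → N
  i= 7: O-F =  9 → J
  i= 8: R-S = 25 → Z
  i= 9: Y-O = 10 → K
  i=10: M-A = 12 → M
  i=11: S-F = 13 → N
  i=12: E-V =  9 → J
  i=13: N-O = 25 → Z
  i=14: P-F = 10 → K
  i=15: O-C = 12 → M
  i=16: N-A = 13 → N
  i=17: U-L =  9 → J
  i=18: B-C = 25 → Z
  i=19: U-K = 10 → K
  i=20: P-D = 12 → M
  i=21: S-F = 13 → N
  i=22: M-D =  9 → J
  i=23: L-M = 25 → Z
  shifts repeat with period 5: MNJZK

MNJZK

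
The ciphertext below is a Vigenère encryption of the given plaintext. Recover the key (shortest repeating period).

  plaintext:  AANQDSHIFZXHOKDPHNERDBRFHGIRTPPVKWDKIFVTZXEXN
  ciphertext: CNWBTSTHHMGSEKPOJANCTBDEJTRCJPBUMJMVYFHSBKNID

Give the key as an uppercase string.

  i= 0: C-A =  2 → C
  i= 1: N-A = 13 → N
  i= 2: W-N =  9 → J
  i= 3: B-Q = 11 → L
  i= 4: T-D = 16 → Q
  i= 5: S-S =  0 → A
  i= 6: T-H = 12 → M
  i= 7: H-I = 25 → Z
  i= 8: H-F =  2 → C
  i= 9: M-Z = 13 → N
  i=10: G-X =  9 → J
  i=11: S-H = 11 → L
  i=12: E-O = 16 → Q
  i=13: K-K =  0 → A
  i=14: P-D = 12 → M
  i=15: O-P = 25 → Z
  i=16: J-H =  2 → C
  i=17: A-N = 13 → N
  i=18: N-E =  9 → J
  i=19: C-R = 11 → L
  i=20: T-D = 16 → Q
  i=21: B-B =  0 → A
  i=22: D-R = 12 → M
  i=23: E-F = 25 → Z
  i=24: J-H =  2 → C
  i=25: T-G = 13 → N
  i=26: R-I =  9 → J
  i=27: C-R = 11 → L
  i=28: J-T = 16 → Q
  i=29: P-P =  0 → A
  i=30: B-P = 12 → M
  i=31: U-V = 25 → Z
  i=32: M-K =  2 → C
  i=33: J-W = 13 → N
  i=34: M-D =  9 → J
  i=35: V-K = 11 → L
  i=36: Y-I = 16 → Q
  i=37: F-F =  0 → A
  i=38: H-V = 12 → M
  i=39: S-T = 25 → Z
  i=40: B-Z =  2 → C
  i=41: K-X = 13 → N
  i=42: N-E =  9 → J
  i=43: I-X = 11 → L
  i=44: D-N = 16 → Q
  shifts repeat with period 8: CNJLQAMZ

CNJLQAMZ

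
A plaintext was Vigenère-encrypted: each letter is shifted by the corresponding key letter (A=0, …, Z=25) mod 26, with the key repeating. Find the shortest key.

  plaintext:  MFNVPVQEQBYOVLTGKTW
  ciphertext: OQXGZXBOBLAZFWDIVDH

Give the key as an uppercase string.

CLKLK

  i= 0: O-M =  2 → C
  i= 1: Q-F = 11 → L
  i= 2: X-N = 10 → K
  i= 3: G-V = 11 → L
  i= 4: Z-P = 10 → K
  i= 5: X-V =  2 → C
  i= 6: B-Q = 11 → L
  i= 7: O-E = 10 → K
  i= 8: B-Q = 11 → L
  i= 9: L-B = 10 → K
  i=10: A-Y =  2 → C
  i=11: Z-O = 11 → L
  i=12: F-V = 10 → K
  i=13: W-L = 11 → L
  i=14: D-T = 10 → K
  i=15: I-G =  2 → C
  i=16: V-K = 11 → L
  i=17: D-T = 10 → K
  i=18: H-W = 11 → L
  shifts repeat with period 5: CLKLK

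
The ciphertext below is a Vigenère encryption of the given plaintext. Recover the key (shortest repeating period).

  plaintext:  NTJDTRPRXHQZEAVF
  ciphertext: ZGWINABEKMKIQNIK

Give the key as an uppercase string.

  i= 0: Z-N = 12 → M
  i= 1: G-T = 13 → N
  i= 2: W-J = 13 → N
  i= 3: I-D =  5 → F
  i= 4: N-T = 20 → U
  i= 5: A-R =  9 → J
  i= 6: B-P = 12 → M
  i= 7: E-R = 13 → N
  i= 8: K-X = 13 → N
  i= 9: M-H =  5 → F
  i=10: K-Q = 20 → U
  i=11: I-Z =  9 → J
  i=12: Q-E = 12 → M
  i=13: N-A = 13 → N
  i=14: I-V = 13 → N
  i=15: K-F =  5 → F
  shifts repeat with period 6: MNNFUJ

MNNFUJ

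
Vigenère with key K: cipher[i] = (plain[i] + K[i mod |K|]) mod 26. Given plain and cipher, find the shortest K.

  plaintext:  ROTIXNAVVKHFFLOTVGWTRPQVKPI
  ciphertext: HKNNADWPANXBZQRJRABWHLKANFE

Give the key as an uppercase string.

QWUFD

  i= 0: H-R = 16 → Q
  i= 1: K-O = 22 → W
  i= 2: N-T = 20 → U
  i= 3: N-I =  5 → F
  i= 4: A-X =  3 → D
  i= 5: D-N = 16 → Q
  i= 6: W-A = 22 → W
  i= 7: P-V = 20 → U
  i= 8: A-V =  5 → F
  i= 9: N-K =  3 → D
  i=10: X-H = 16 → Q
  i=11: B-F = 22 → W
  i=12: Z-F = 20 → U
  i=13: Q-L =  5 → F
  i=14: R-O =  3 → D
  i=15: J-T = 16 → Q
  i=16: R-V = 22 → W
  i=17: A-G = 20 → U
  i=18: B-W =  5 → F
  i=19: W-T =  3 → D
  i=20: H-R = 16 → Q
  i=21: L-P = 22 → W
  i=22: K-Q = 20 → U
  i=23: A-V =  5 → F
  i=24: N-K =  3 → D
  i=25: F-P = 16 → Q
  i=26: E-I = 22 → W
  shifts repeat with period 5: QWUFD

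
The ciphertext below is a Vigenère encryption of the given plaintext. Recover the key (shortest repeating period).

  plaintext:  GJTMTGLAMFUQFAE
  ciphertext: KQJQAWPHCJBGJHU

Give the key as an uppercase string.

  i= 0: K-G =  4 → E
  i= 1: Q-J =  7 → H
  i= 2: J-T = 16 → Q
  i= 3: Q-M =  4 → E
  i= 4: A-T =  7 → H
  i= 5: W-G = 16 → Q
  i= 6: P-L =  4 → E
  i= 7: H-A =  7 → H
  i= 8: C-M = 16 → Q
  i= 9: J-F =  4 → E
  i=10: B-U =  7 → H
  i=11: G-Q = 16 → Q
  i=12: J-F =  4 → E
  i=13: H-A =  7 → H
  i=14: U-E = 16 → Q
  shifts repeat with period 3: EHQ

EHQ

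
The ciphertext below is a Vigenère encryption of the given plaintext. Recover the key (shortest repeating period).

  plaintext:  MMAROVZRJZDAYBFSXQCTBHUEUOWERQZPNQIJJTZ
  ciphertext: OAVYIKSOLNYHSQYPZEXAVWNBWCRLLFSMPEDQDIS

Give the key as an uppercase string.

COVHUPTX

  i= 0: O-M =  2 → C
  i= 1: A-M = 14 → O
  i= 2: V-A = 21 → V
  i= 3: Y-R =  7 → H
  i= 4: I-O = 20 → U
  i= 5: K-V = 15 → P
  i= 6: S-Z = 19 → T
  i= 7: O-R = 23 → X
  i= 8: L-J =  2 → C
  i= 9: N-Z = 14 → O
  i=10: Y-D = 21 → V
  i=11: H-A =  7 → H
  i=12: S-Y = 20 → U
  i=13: Q-B = 15 → P
  i=14: Y-F = 19 → T
  i=15: P-S = 23 → X
  i=16: Z-X =  2 → C
  i=17: E-Q = 14 → O
  i=18: X-C = 21 → V
  i=19: A-T =  7 → H
  i=20: V-B = 20 → U
  i=21: W-H = 15 → P
  i=22: N-U = 19 → T
  i=23: B-E = 23 → X
  i=24: W-U =  2 → C
  i=25: C-O = 14 → O
  i=26: R-W = 21 → V
  i=27: L-E =  7 → H
  i=28: L-R = 20 → U
  i=29: F-Q = 15 → P
  i=30: S-Z = 19 → T
  i=31: M-P = 23 → X
  i=32: P-N =  2 → C
  i=33: E-Q = 14 → O
  i=34: D-I = 21 → V
  i=35: Q-J =  7 → H
  i=36: D-J = 20 → U
  i=37: I-T = 15 → P
  i=38: S-Z = 19 → T
  shifts repeat with period 8: COVHUPTX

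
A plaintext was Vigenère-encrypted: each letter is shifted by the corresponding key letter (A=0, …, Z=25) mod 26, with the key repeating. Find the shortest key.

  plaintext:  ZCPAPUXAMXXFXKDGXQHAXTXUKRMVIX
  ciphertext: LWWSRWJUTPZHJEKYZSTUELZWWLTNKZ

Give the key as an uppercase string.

MUHSCC

  i= 0: L-Z = 12 → M
  i= 1: W-C = 20 → U
  i= 2: W-P =  7 → H
  i= 3: S-A = 18 → S
  i= 4: R-P =  2 → C
  i= 5: W-U =  2 → C
  i= 6: J-X = 12 → M
  i= 7: U-A = 20 → U
  i= 8: T-M =  7 → H
  i= 9: P-X = 18 → S
  i=10: Z-X =  2 → C
  i=11: H-F =  2 → C
  i=12: J-X = 12 → M
  i=13: E-K = 20 → U
  i=14: K-D =  7 → H
  i=15: Y-G = 18 → S
  i=16: Z-X =  2 → C
  i=17: S-Q =  2 → C
  i=18: T-H = 12 → M
  i=19: U-A = 20 → U
  i=20: E-X =  7 → H
  i=21: L-T = 18 → S
  i=22: Z-X =  2 → C
  i=23: W-U =  2 → C
  i=24: W-K = 12 → M
  i=25: L-R = 20 → U
  i=26: T-M =  7 → H
  i=27: N-V = 18 → S
  i=28: K-I =  2 → C
  i=29: Z-X =  2 → C
  shifts repeat with period 6: MUHSCC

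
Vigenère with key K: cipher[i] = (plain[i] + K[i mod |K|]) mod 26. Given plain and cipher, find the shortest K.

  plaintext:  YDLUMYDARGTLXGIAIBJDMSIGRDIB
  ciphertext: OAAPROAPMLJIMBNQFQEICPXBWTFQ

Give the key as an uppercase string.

  i= 0: O-Y = 16 → Q
  i= 1: A-D = 23 → X
  i= 2: A-L = 15 → P
  i= 3: P-U = 21 → V
  i= 4: R-M =  5 → F
  i= 5: O-Y = 16 → Q
  i= 6: A-D = 23 → X
  i= 7: P-A = 15 → P
  i= 8: M-R = 21 → V
  i= 9: L-G =  5 → F
  i=10: J-T = 16 → Q
  i=11: I-L = 23 → X
  i=12: M-X = 15 → P
  i=13: B-G = 21 → V
  i=14: N-I =  5 → F
  i=15: Q-A = 16 → Q
  i=16: F-I = 23 → X
  i=17: Q-B = 15 → P
  i=18: E-J = 21 → V
  i=19: I-D =  5 → F
  i=20: C-M = 16 → Q
  i=21: P-S = 23 → X
  i=22: X-I = 15 → P
  i=23: B-G = 21 → V
  i=24: W-R =  5 → F
  i=25: T-D = 16 → Q
  i=26: F-I = 23 → X
  i=27: Q-B = 15 → P
  shifts repeat with period 5: QXPVF

QXPVF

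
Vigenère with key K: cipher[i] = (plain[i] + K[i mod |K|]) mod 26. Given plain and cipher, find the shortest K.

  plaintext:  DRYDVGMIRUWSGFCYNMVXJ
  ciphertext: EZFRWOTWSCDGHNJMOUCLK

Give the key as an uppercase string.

BIHO

  i= 0: E-D =  1 → B
  i= 1: Z-R =  8 → I
  i= 2: F-Y =  7 → H
  i= 3: R-D = 14 → O
  i= 4: W-V =  1 → B
  i= 5: O-G =  8 → I
  i= 6: T-M =  7 → H
  i= 7: W-I = 14 → O
  i= 8: S-R =  1 → B
  i= 9: C-U =  8 → I
  i=10: D-W =  7 → H
  i=11: G-S = 14 → O
  i=12: H-G =  1 → B
  i=13: N-F =  8 → I
  i=14: J-C =  7 → H
  i=15: M-Y = 14 → O
  i=16: O-N =  1 → B
  i=17: U-M =  8 → I
  i=18: C-V =  7 → H
  i=19: L-X = 14 → O
  i=20: K-J =  1 → B
  shifts repeat with period 4: BIHO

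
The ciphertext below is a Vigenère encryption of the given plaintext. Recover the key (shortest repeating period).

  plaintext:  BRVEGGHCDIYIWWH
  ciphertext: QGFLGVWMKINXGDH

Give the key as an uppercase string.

  i= 0: Q-B = 15 → P
  i= 1: G-R = 15 → P
  i= 2: F-V = 10 → K
  i= 3: L-E =  7 → H
  i= 4: G-G =  0 → A
  i= 5: V-G = 15 → P
  i= 6: W-H = 15 → P
  i= 7: M-C = 10 → K
  i= 8: K-D =  7 → H
  i= 9: I-I =  0 → A
  i=10: N-Y = 15 → P
  i=11: X-I = 15 → P
  i=12: G-W = 10 → K
  i=13: D-W =  7 → H
  i=14: H-H =  0 → A
  shifts repeat with period 5: PPKHA

PPKHA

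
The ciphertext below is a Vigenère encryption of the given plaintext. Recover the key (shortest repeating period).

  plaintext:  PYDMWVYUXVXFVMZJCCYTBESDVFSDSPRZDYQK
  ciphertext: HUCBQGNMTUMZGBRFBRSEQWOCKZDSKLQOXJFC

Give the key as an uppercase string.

  i= 0: H-P = 18 → S
  i= 1: U-Y = 22 → W
  i= 2: C-D = 25 → Z
  i= 3: B-M = 15 → P
  i= 4: Q-W = 20 → U
  i= 5: G-V = 11 → L
  i= 6: N-Y = 15 → P
  i= 7: M-U = 18 → S
  i= 8: T-X = 22 → W
  i= 9: U-V = 25 → Z
  i=10: M-X = 15 → P
  i=11: Z-F = 20 → U
  i=12: G-V = 11 → L
  i=13: B-M = 15 → P
  i=14: R-Z = 18 → S
  i=15: F-J = 22 → W
  i=16: B-C = 25 → Z
  i=17: R-C = 15 → P
  i=18: S-Y = 20 → U
  i=19: E-T = 11 → L
  i=20: Q-B = 15 → P
  i=21: W-E = 18 → S
  i=22: O-S = 22 → W
  i=23: C-D = 25 → Z
  i=24: K-V = 15 → P
  i=25: Z-F = 20 → U
  i=26: D-S = 11 → L
  i=27: S-D = 15 → P
  i=28: K-S = 18 → S
  i=29: L-P = 22 → W
  i=30: Q-R = 25 → Z
  i=31: O-Z = 15 → P
  i=32: X-D = 20 → U
  i=33: J-Y = 11 → L
  i=34: F-Q = 15 → P
  i=35: C-K = 18 → S
  shifts repeat with period 7: SWZPULP

SWZPULP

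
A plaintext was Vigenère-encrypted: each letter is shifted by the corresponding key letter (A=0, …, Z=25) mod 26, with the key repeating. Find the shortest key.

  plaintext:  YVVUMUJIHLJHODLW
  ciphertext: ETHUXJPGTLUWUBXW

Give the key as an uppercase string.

  i= 0: E-Y =  6 → G
  i= 1: T-V = 24 → Y
  i= 2: H-V = 12 → M
  i= 3: U-U =  0 → A
  i= 4: X-M = 11 → L
  i= 5: J-U = 15 → P
  i= 6: P-J =  6 → G
  i= 7: G-I = 24 → Y
  i= 8: T-H = 12 → M
  i= 9: L-L =  0 → A
  i=10: U-J = 11 → L
  i=11: W-H = 15 → P
  i=12: U-O =  6 → G
  i=13: B-D = 24 → Y
  i=14: X-L = 12 → M
  i=15: W-W =  0 → A
  shifts repeat with period 6: GYMALP

GYMALP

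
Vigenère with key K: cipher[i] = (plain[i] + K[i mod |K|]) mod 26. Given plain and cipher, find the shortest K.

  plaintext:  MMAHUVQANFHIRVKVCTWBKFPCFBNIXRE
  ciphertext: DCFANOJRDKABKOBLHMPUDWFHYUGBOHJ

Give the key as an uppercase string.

  i= 0: D-M = 17 → R
  i= 1: C-M = 16 → Q
  i= 2: F-A =  5 → F
  i= 3: A-H = 19 → T
  i= 4: N-U = 19 → T
  i= 5: O-V = 19 → T
  i= 6: J-Q = 19 → T
  i= 7: R-A = 17 → R
  i= 8: D-N = 16 → Q
  i= 9: K-F =  5 → F
  i=10: A-H = 19 → T
  i=11: B-I = 19 → T
  i=12: K-R = 19 → T
  i=13: O-V = 19 → T
  i=14: B-K = 17 → R
  i=15: L-V = 16 → Q
  i=16: H-C =  5 → F
  i=17: M-T = 19 → T
  i=18: P-W = 19 → T
  i=19: U-B = 19 → T
  i=20: D-K = 19 → T
  i=21: W-F = 17 → R
  i=22: F-P = 16 → Q
  i=23: H-C =  5 → F
  i=24: Y-F = 19 → T
  i=25: U-B = 19 → T
  i=26: G-N = 19 → T
  i=27: B-I = 19 → T
  i=28: O-X = 17 → R
  i=29: H-R = 16 → Q
  i=30: J-E =  5 → F
  shifts repeat with period 7: RQFTTTT

RQFTTTT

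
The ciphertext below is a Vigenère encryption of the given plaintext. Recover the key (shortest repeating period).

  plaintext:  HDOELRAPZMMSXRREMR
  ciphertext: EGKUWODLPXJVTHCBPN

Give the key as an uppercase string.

  i= 0: E-H = 23 → X
  i= 1: G-D =  3 → D
  i= 2: K-O = 22 → W
  i= 3: U-E = 16 → Q
  i= 4: W-L = 11 → L
  i= 5: O-R = 23 → X
  i= 6: D-A =  3 → D
  i= 7: L-P = 22 → W
  i= 8: P-Z = 16 → Q
  i= 9: X-M = 11 → L
  i=10: J-M = 23 → X
  i=11: V-S =  3 → D
  i=12: T-X = 22 → W
  i=13: H-R = 16 → Q
  i=14: C-R = 11 → L
  i=15: B-E = 23 → X
  i=16: P-M =  3 → D
  i=17: N-R = 22 → W
  shifts repeat with period 5: XDWQL

XDWQL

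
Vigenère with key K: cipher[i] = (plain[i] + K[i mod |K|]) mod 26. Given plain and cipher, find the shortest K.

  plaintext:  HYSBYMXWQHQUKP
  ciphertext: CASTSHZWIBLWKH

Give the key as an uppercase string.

  i= 0: C-H = 21 → V
  i= 1: A-Y =  2 → C
  i= 2: S-S =  0 → A
  i= 3: T-B = 18 → S
  i= 4: S-Y = 20 → U
  i= 5: H-M = 21 → V
  i= 6: Z-X =  2 → C
  i= 7: W-W =  0 → A
  i= 8: I-Q = 18 → S
  i= 9: B-H = 20 → U
  i=10: L-Q = 21 → V
  i=11: W-U =  2 → C
  i=12: K-K =  0 → A
  i=13: H-P = 18 → S
  shifts repeat with period 5: VCASU

VCASU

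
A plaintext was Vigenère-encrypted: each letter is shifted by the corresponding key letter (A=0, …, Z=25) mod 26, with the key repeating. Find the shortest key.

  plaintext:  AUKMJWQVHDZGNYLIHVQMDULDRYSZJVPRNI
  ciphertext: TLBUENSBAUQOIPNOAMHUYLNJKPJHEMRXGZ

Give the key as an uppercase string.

TRRIVRCG

  i= 0: T-A = 19 → T
  i= 1: L-U = 17 → R
  i= 2: B-K = 17 → R
  i= 3: U-M =  8 → I
  i= 4: E-J = 21 → V
  i= 5: N-W = 17 → R
  i= 6: S-Q =  2 → C
  i= 7: B-V =  6 → G
  i= 8: A-H = 19 → T
  i= 9: U-D = 17 → R
  i=10: Q-Z = 17 → R
  i=11: O-G =  8 → I
  i=12: I-N = 21 → V
  i=13: P-Y = 17 → R
  i=14: N-L =  2 → C
  i=15: O-I =  6 → G
  i=16: A-H = 19 → T
  i=17: M-V = 17 → R
  i=18: H-Q = 17 → R
  i=19: U-M =  8 → I
  i=20: Y-D = 21 → V
  i=21: L-U = 17 → R
  i=22: N-L =  2 → C
  i=23: J-D =  6 → G
  i=24: K-R = 19 → T
  i=25: P-Y = 17 → R
  i=26: J-S = 17 → R
  i=27: H-Z =  8 → I
  i=28: E-J = 21 → V
  i=29: M-V = 17 → R
  i=30: R-P =  2 → C
  i=31: X-R =  6 → G
  i=32: G-N = 19 → T
  i=33: Z-I = 17 → R
  shifts repeat with period 8: TRRIVRCG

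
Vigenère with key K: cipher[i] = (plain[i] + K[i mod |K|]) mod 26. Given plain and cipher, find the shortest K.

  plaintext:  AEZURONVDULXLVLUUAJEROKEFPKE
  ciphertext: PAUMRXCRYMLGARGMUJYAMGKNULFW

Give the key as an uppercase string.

PWVSAJ

  i= 0: P-A = 15 → P
  i= 1: A-E = 22 → W
  i= 2: U-Z = 21 → V
  i= 3: M-U = 18 → S
  i= 4: R-R =  0 → A
  i= 5: X-O =  9 → J
  i= 6: C-N = 15 → P
  i= 7: R-V = 22 → W
  i= 8: Y-D = 21 → V
  i= 9: M-U = 18 → S
  i=10: L-L =  0 → A
  i=11: G-X =  9 → J
  i=12: A-L = 15 → P
  i=13: R-V = 22 → W
  i=14: G-L = 21 → V
  i=15: M-U = 18 → S
  i=16: U-U =  0 → A
  i=17: J-A =  9 → J
  i=18: Y-J = 15 → P
  i=19: A-E = 22 → W
  i=20: M-R = 21 → V
  i=21: G-O = 18 → S
  i=22: K-K =  0 → A
  i=23: N-E =  9 → J
  i=24: U-F = 15 → P
  i=25: L-P = 22 → W
  i=26: F-K = 21 → V
  i=27: W-E = 18 → S
  shifts repeat with period 6: PWVSAJ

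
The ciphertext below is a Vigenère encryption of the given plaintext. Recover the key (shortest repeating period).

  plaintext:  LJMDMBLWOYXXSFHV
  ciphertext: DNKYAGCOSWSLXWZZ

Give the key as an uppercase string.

  i= 0: D-L = 18 → S
  i= 1: N-J =  4 → E
  i= 2: K-M = 24 → Y
  i= 3: Y-D = 21 → V
  i= 4: A-M = 14 → O
  i= 5: G-B =  5 → F
  i= 6: C-L = 17 → R
  i= 7: O-W = 18 → S
  i= 8: S-O =  4 → E
  i= 9: W-Y = 24 → Y
  i=10: S-X = 21 → V
  i=11: L-X = 14 → O
  i=12: X-S =  5 → F
  i=13: W-F = 17 → R
  i=14: Z-H = 18 → S
  i=15: Z-V =  4 → E
  shifts repeat with period 7: SEYVOFR

SEYVOFR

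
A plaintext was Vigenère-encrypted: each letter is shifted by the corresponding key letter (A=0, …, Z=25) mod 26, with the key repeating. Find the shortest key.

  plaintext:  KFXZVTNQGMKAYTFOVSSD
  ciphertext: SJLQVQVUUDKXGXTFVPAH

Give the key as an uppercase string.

IEORAX

  i= 0: S-K =  8 → I
  i= 1: J-F =  4 → E
  i= 2: L-X = 14 → O
  i= 3: Q-Z = 17 → R
  i= 4: V-V =  0 → A
  i= 5: Q-T = 23 → X
  i= 6: V-N =  8 → I
  i= 7: U-Q =  4 → E
  i= 8: U-G = 14 → O
  i= 9: D-M = 17 → R
  i=10: K-K =  0 → A
  i=11: X-A = 23 → X
  i=12: G-Y =  8 → I
  i=13: X-T =  4 → E
  i=14: T-F = 14 → O
  i=15: F-O = 17 → R
  i=16: V-V =  0 → A
  i=17: P-S = 23 → X
  i=18: A-S =  8 → I
  i=19: H-D =  4 → E
  shifts repeat with period 6: IEORAX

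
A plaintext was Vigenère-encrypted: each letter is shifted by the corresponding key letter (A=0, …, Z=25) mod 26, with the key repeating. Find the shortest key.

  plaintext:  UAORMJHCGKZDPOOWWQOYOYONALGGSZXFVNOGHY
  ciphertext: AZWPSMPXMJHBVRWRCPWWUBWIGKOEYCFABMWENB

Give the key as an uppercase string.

GZIYGDIV

  i= 0: A-U =  6 → G
  i= 1: Z-A = 25 → Z
  i= 2: W-O =  8 → I
  i= 3: P-R = 24 → Y
  i= 4: S-M =  6 → G
  i= 5: M-J =  3 → D
  i= 6: P-H =  8 → I
  i= 7: X-C = 21 → V
  i= 8: M-G =  6 → G
  i= 9: J-K = 25 → Z
  i=10: H-Z =  8 → I
  i=11: B-D = 24 → Y
  i=12: V-P =  6 → G
  i=13: R-O =  3 → D
  i=14: W-O =  8 → I
  i=15: R-W = 21 → V
  i=16: C-W =  6 → G
  i=17: P-Q = 25 → Z
  i=18: W-O =  8 → I
  i=19: W-Y = 24 → Y
  i=20: U-O =  6 → G
  i=21: B-Y =  3 → D
  i=22: W-O =  8 → I
  i=23: I-N = 21 → V
  i=24: G-A =  6 → G
  i=25: K-L = 25 → Z
  i=26: O-G =  8 → I
  i=27: E-G = 24 → Y
  i=28: Y-S =  6 → G
  i=29: C-Z =  3 → D
  i=30: F-X =  8 → I
  i=31: A-F = 21 → V
  i=32: B-V =  6 → G
  i=33: M-N = 25 → Z
  i=34: W-O =  8 → I
  i=35: E-G = 24 → Y
  i=36: N-H =  6 → G
  i=37: B-Y =  3 → D
  shifts repeat with period 8: GZIYGDIV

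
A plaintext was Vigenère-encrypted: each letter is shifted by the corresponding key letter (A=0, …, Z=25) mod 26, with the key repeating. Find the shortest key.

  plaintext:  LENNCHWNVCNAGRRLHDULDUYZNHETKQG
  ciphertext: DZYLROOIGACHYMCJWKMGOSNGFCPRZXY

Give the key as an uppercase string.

  i= 0: D-L = 18 → S
  i= 1: Z-E = 21 → V
  i= 2: Y-N = 11 → L
  i= 3: L-N = 24 → Y
  i= 4: R-C = 15 → P
  i= 5: O-H =  7 → H
  i= 6: O-W = 18 → S
  i= 7: I-N = 21 → V
  i= 8: G-V = 11 → L
  i= 9: A-C = 24 → Y
  i=10: C-N = 15 → P
  i=11: H-A =  7 → H
  i=12: Y-G = 18 → S
  i=13: M-R = 21 → V
  i=14: C-R = 11 → L
  i=15: J-L = 24 → Y
  i=16: W-H = 15 → P
  i=17: K-D =  7 → H
  i=18: M-U = 18 → S
  i=19: G-L = 21 → V
  i=20: O-D = 11 → L
  i=21: S-U = 24 → Y
  i=22: N-Y = 15 → P
  i=23: G-Z =  7 → H
  i=24: F-N = 18 → S
  i=25: C-H = 21 → V
  i=26: P-E = 11 → L
  i=27: R-T = 24 → Y
  i=28: Z-K = 15 → P
  i=29: X-Q =  7 → H
  i=30: Y-G = 18 → S
  shifts repeat with period 6: SVLYPH

SVLYPH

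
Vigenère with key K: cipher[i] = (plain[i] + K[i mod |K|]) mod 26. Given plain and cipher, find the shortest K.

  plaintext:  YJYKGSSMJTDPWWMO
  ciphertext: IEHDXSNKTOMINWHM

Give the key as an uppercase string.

KVJTRAVY

  i= 0: I-Y = 10 → K
  i= 1: E-J = 21 → V
  i= 2: H-Y =  9 → J
  i= 3: D-K = 19 → T
  i= 4: X-G = 17 → R
  i= 5: S-S =  0 → A
  i= 6: N-S = 21 → V
  i= 7: K-M = 24 → Y
  i= 8: T-J = 10 → K
  i= 9: O-T = 21 → V
  i=10: M-D =  9 → J
  i=11: I-P = 19 → T
  i=12: N-W = 17 → R
  i=13: W-W =  0 → A
  i=14: H-M = 21 → V
  i=15: M-O = 24 → Y
  shifts repeat with period 8: KVJTRAVY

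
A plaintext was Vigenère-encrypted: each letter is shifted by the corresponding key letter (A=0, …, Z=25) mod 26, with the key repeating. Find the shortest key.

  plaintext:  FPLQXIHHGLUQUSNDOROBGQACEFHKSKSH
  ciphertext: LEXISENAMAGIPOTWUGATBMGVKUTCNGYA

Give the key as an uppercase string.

  i= 0: L-F =  6 → G
  i= 1: E-P = 15 → P
  i= 2: X-L = 12 → M
  i= 3: I-Q = 18 → S
  i= 4: S-X = 21 → V
  i= 5: E-I = 22 → W
  i= 6: N-H =  6 → G
  i= 7: A-H = 19 → T
  i= 8: M-G =  6 → G
  i= 9: A-L = 15 → P
  i=10: G-U = 12 → M
  i=11: I-Q = 18 → S
  i=12: P-U = 21 → V
  i=13: O-S = 22 → W
  i=14: T-N =  6 → G
  i=15: W-D = 19 → T
  i=16: U-O =  6 → G
  i=17: G-R = 15 → P
  i=18: A-O = 12 → M
  i=19: T-B = 18 → S
  i=20: B-G = 21 → V
  i=21: M-Q = 22 → W
  i=22: G-A =  6 → G
  i=23: V-C = 19 → T
  i=24: K-E =  6 → G
  i=25: U-F = 15 → P
  i=26: T-H = 12 → M
  i=27: C-K = 18 → S
  i=28: N-S = 21 → V
  i=29: G-K = 22 → W
  i=30: Y-S =  6 → G
  i=31: A-H = 19 → T
  shifts repeat with period 8: GPMSVWGT

GPMSVWGT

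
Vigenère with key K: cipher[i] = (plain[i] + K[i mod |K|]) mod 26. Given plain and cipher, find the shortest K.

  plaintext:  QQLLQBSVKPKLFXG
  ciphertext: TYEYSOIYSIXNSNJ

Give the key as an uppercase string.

  i= 0: T-Q =  3 → D
  i= 1: Y-Q =  8 → I
  i= 2: E-L = 19 → T
  i= 3: Y-L = 13 → N
  i= 4: S-Q =  2 → C
  i= 5: O-B = 13 → N
  i= 6: I-S = 16 → Q
  i= 7: Y-V =  3 → D
  i= 8: S-K =  8 → I
  i= 9: I-P = 19 → T
  i=10: X-K = 13 → N
  i=11: N-L =  2 → C
  i=12: S-F = 13 → N
  i=13: N-X = 16 → Q
  i=14: J-G =  3 → D
  shifts repeat with period 7: DITNCNQ

DITNCNQ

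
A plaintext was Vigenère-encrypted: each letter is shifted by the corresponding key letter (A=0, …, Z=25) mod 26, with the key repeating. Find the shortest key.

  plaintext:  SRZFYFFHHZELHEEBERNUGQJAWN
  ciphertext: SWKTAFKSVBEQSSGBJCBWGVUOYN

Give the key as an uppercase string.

  i= 0: S-S =  0 → A
  i= 1: W-R =  5 → F
  i= 2: K-Z = 11 → L
  i= 3: T-F = 14 → O
  i= 4: A-Y =  2 → C
  i= 5: F-F =  0 → A
  i= 6: K-F =  5 → F
  i= 7: S-H = 11 → L
  i= 8: V-H = 14 → O
  i= 9: B-Z =  2 → C
  i=10: E-E =  0 → A
  i=11: Q-L =  5 → F
  i=12: S-H = 11 → L
  i=13: S-E = 14 → O
  i=14: G-E =  2 → C
  i=15: B-B =  0 → A
  i=16: J-E =  5 → F
  i=17: C-R = 11 → L
  i=18: B-N = 14 → O
  i=19: W-U =  2 → C
  i=20: G-G =  0 → A
  i=21: V-Q =  5 → F
  i=22: U-J = 11 → L
  i=23: O-A = 14 → O
  i=24: Y-W =  2 → C
  i=25: N-N =  0 → A
  shifts repeat with period 5: AFLOC

AFLOC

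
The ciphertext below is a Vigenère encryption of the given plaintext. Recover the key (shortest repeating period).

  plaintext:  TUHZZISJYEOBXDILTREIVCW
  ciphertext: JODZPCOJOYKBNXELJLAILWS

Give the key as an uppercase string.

QUWA

  i= 0: J-T = 16 → Q
  i= 1: O-U = 20 → U
  i= 2: D-H = 22 → W
  i= 3: Z-Z =  0 → A
  i= 4: P-Z = 16 → Q
  i= 5: C-I = 20 → U
  i= 6: O-S = 22 → W
  i= 7: J-J =  0 → A
  i= 8: O-Y = 16 → Q
  i= 9: Y-E = 20 → U
  i=10: K-O = 22 → W
  i=11: B-B =  0 → A
  i=12: N-X = 16 → Q
  i=13: X-D = 20 → U
  i=14: E-I = 22 → W
  i=15: L-L =  0 → A
  i=16: J-T = 16 → Q
  i=17: L-R = 20 → U
  i=18: A-E = 22 → W
  i=19: I-I =  0 → A
  i=20: L-V = 16 → Q
  i=21: W-C = 20 → U
  i=22: S-W = 22 → W
  shifts repeat with period 4: QUWA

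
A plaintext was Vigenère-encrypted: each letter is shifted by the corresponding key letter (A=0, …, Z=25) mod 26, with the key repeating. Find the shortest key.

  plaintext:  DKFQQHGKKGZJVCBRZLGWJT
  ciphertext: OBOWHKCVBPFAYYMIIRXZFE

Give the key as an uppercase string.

LRJGRDW

  i= 0: O-D = 11 → L
  i= 1: B-K = 17 → R
  i= 2: O-F =  9 → J
  i= 3: W-Q =  6 → G
  i= 4: H-Q = 17 → R
  i= 5: K-H =  3 → D
  i= 6: C-G = 22 → W
  i= 7: V-K = 11 → L
  i= 8: B-K = 17 → R
  i= 9: P-G =  9 → J
  i=10: F-Z =  6 → G
  i=11: A-J = 17 → R
  i=12: Y-V =  3 → D
  i=13: Y-C = 22 → W
  i=14: M-B = 11 → L
  i=15: I-R = 17 → R
  i=16: I-Z =  9 → J
  i=17: R-L =  6 → G
  i=18: X-G = 17 → R
  i=19: Z-W =  3 → D
  i=20: F-J = 22 → W
  i=21: E-T = 11 → L
  shifts repeat with period 7: LRJGRDW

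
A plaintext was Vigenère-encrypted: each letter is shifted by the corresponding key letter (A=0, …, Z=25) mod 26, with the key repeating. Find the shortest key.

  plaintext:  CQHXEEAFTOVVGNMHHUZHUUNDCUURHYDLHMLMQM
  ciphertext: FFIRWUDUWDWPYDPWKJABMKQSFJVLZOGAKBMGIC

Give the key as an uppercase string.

  i= 0: F-C =  3 → D
  i= 1: F-Q = 15 → P
  i= 2: I-H =  1 → B
  i= 3: R-X = 20 → U
  i= 4: W-E = 18 → S
  i= 5: U-E = 16 → Q
  i= 6: D-A =  3 → D
  i= 7: U-F = 15 → P
  i= 8: W-T =  3 → D
  i= 9: D-O = 15 → P
  i=10: W-V =  1 → B
  i=11: P-V = 20 → U
  i=12: Y-G = 18 → S
  i=13: D-N = 16 → Q
  i=14: P-M =  3 → D
  i=15: W-H = 15 → P
  i=16: K-H =  3 → D
  i=17: J-U = 15 → P
  i=18: A-Z =  1 → B
  i=19: B-H = 20 → U
  i=20: M-U = 18 → S
  i=21: K-U = 16 → Q
  i=22: Q-N =  3 → D
  i=23: S-D = 15 → P
  i=24: F-C =  3 → D
  i=25: J-U = 15 → P
  i=26: V-U =  1 → B
  i=27: L-R = 20 → U
  i=28: Z-H = 18 → S
  i=29: O-Y = 16 → Q
  i=30: G-D =  3 → D
  i=31: A-L = 15 → P
  i=32: K-H =  3 → D
  i=33: B-M = 15 → P
  i=34: M-L =  1 → B
  i=35: G-M = 20 → U
  i=36: I-Q = 18 → S
  i=37: C-M = 16 → Q
  shifts repeat with period 8: DPBUSQDP

DPBUSQDP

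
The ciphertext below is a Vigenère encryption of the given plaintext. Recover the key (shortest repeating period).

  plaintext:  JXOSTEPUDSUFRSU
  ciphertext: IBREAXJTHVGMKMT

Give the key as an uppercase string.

  i= 0: I-J = 25 → Z
  i= 1: B-X =  4 → E
  i= 2: R-O =  3 → D
  i= 3: E-S = 12 → M
  i= 4: A-T =  7 → H
  i= 5: X-E = 19 → T
  i= 6: J-P = 20 → U
  i= 7: T-U = 25 → Z
  i= 8: H-D =  4 → E
  i= 9: V-S =  3 → D
  i=10: G-U = 12 → M
  i=11: M-F =  7 → H
  i=12: K-R = 19 → T
  i=13: M-S = 20 → U
  i=14: T-U = 25 → Z
  shifts repeat with period 7: ZEDMHTU

ZEDMHTU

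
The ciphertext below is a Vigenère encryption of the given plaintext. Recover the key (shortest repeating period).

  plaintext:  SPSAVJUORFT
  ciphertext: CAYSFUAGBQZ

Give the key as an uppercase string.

KLGS

  i= 0: C-S = 10 → K
  i= 1: A-P = 11 → L
  i= 2: Y-S =  6 → G
  i= 3: S-A = 18 → S
  i= 4: F-V = 10 → K
  i= 5: U-J = 11 → L
  i= 6: A-U =  6 → G
  i= 7: G-O = 18 → S
  i= 8: B-R = 10 → K
  i= 9: Q-F = 11 → L
  i=10: Z-T =  6 → G
  shifts repeat with period 4: KLGS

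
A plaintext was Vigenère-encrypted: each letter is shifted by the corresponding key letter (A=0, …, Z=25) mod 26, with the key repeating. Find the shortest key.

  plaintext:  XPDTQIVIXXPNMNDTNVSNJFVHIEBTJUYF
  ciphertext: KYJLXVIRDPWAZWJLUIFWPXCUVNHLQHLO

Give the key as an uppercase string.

NJGSHN

  i= 0: K-X = 13 → N
  i= 1: Y-P =  9 → J
  i= 2: J-D =  6 → G
  i= 3: L-T = 18 → S
  i= 4: X-Q =  7 → H
  i= 5: V-I = 13 → N
  i= 6: I-V = 13 → N
  i= 7: R-I =  9 → J
  i= 8: D-X =  6 → G
  i= 9: P-X = 18 → S
  i=10: W-P =  7 → H
  i=11: A-N = 13 → N
  i=12: Z-M = 13 → N
  i=13: W-N =  9 → J
  i=14: J-D =  6 → G
  i=15: L-T = 18 → S
  i=16: U-N =  7 → H
  i=17: I-V = 13 → N
  i=18: F-S = 13 → N
  i=19: W-N =  9 → J
  i=20: P-J =  6 → G
  i=21: X-F = 18 → S
  i=22: C-V =  7 → H
  i=23: U-H = 13 → N
  i=24: V-I = 13 → N
  i=25: N-E =  9 → J
  i=26: H-B =  6 → G
  i=27: L-T = 18 → S
  i=28: Q-J =  7 → H
  i=29: H-U = 13 → N
  i=30: L-Y = 13 → N
  i=31: O-F =  9 → J
  shifts repeat with period 6: NJGSHN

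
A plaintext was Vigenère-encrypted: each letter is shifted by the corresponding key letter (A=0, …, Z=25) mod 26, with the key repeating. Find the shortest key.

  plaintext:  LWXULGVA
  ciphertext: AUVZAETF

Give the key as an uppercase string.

  i= 0: A-L = 15 → P
  i= 1: U-W = 24 → Y
  i= 2: V-X = 24 → Y
  i= 3: Z-U =  5 → F
  i= 4: A-L = 15 → P
  i= 5: E-G = 24 → Y
  i= 6: T-V = 24 → Y
  i= 7: F-A =  5 → F
  shifts repeat with period 4: PYYF

PYYF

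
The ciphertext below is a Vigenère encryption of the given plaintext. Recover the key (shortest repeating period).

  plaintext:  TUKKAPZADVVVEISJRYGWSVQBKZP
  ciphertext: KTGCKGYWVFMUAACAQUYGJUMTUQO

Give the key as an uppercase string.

RZWSK

  i= 0: K-T = 17 → R
  i= 1: T-U = 25 → Z
  i= 2: G-K = 22 → W
  i= 3: C-K = 18 → S
  i= 4: K-A = 10 → K
  i= 5: G-P = 17 → R
  i= 6: Y-Z = 25 → Z
  i= 7: W-A = 22 → W
  i= 8: V-D = 18 → S
  i= 9: F-V = 10 → K
  i=10: M-V = 17 → R
  i=11: U-V = 25 → Z
  i=12: A-E = 22 → W
  i=13: A-I = 18 → S
  i=14: C-S = 10 → K
  i=15: A-J = 17 → R
  i=16: Q-R = 25 → Z
  i=17: U-Y = 22 → W
  i=18: Y-G = 18 → S
  i=19: G-W = 10 → K
  i=20: J-S = 17 → R
  i=21: U-V = 25 → Z
  i=22: M-Q = 22 → W
  i=23: T-B = 18 → S
  i=24: U-K = 10 → K
  i=25: Q-Z = 17 → R
  i=26: O-P = 25 → Z
  shifts repeat with period 5: RZWSK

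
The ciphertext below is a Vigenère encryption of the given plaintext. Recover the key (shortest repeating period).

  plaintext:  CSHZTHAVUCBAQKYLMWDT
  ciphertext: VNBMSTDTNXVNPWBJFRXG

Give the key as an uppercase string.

  i= 0: V-C = 19 → T
  i= 1: N-S = 21 → V
  i= 2: B-H = 20 → U
  i= 3: M-Z = 13 → N
  i= 4: S-T = 25 → Z
  i= 5: T-H = 12 → M
  i= 6: D-A =  3 → D
  i= 7: T-V = 24 → Y
  i= 8: N-U = 19 → T
  i= 9: X-C = 21 → V
  i=10: V-B = 20 → U
  i=11: N-A = 13 → N
  i=12: P-Q = 25 → Z
  i=13: W-K = 12 → M
  i=14: B-Y =  3 → D
  i=15: J-L = 24 → Y
  i=16: F-M = 19 → T
  i=17: R-W = 21 → V
  i=18: X-D = 20 → U
  i=19: G-T = 13 → N
  shifts repeat with period 8: TVUNZMDY

TVUNZMDY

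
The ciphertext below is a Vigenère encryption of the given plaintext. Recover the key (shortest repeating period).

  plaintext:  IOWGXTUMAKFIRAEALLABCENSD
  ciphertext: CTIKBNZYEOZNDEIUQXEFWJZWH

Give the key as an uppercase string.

UFMEE

  i= 0: C-I = 20 → U
  i= 1: T-O =  5 → F
  i= 2: I-W = 12 → M
  i= 3: K-G =  4 → E
  i= 4: B-X =  4 → E
  i= 5: N-T = 20 → U
  i= 6: Z-U =  5 → F
  i= 7: Y-M = 12 → M
  i= 8: E-A =  4 → E
  i= 9: O-K =  4 → E
  i=10: Z-F = 20 → U
  i=11: N-I =  5 → F
  i=12: D-R = 12 → M
  i=13: E-A =  4 → E
  i=14: I-E =  4 → E
  i=15: U-A = 20 → U
  i=16: Q-L =  5 → F
  i=17: X-L = 12 → M
  i=18: E-A =  4 → E
  i=19: F-B =  4 → E
  i=20: W-C = 20 → U
  i=21: J-E =  5 → F
  i=22: Z-N = 12 → M
  i=23: W-S =  4 → E
  i=24: H-D =  4 → E
  shifts repeat with period 5: UFMEE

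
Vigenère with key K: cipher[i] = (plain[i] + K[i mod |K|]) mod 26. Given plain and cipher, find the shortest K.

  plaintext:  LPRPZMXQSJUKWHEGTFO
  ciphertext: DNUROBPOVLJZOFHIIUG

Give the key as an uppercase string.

SYDCPP

  i= 0: D-L = 18 → S
  i= 1: N-P = 24 → Y
  i= 2: U-R =  3 → D
  i= 3: R-P =  2 → C
  i= 4: O-Z = 15 → P
  i= 5: B-M = 15 → P
  i= 6: P-X = 18 → S
  i= 7: O-Q = 24 → Y
  i= 8: V-S =  3 → D
  i= 9: L-J =  2 → C
  i=10: J-U = 15 → P
  i=11: Z-K = 15 → P
  i=12: O-W = 18 → S
  i=13: F-H = 24 → Y
  i=14: H-E =  3 → D
  i=15: I-G =  2 → C
  i=16: I-T = 15 → P
  i=17: U-F = 15 → P
  i=18: G-O = 18 → S
  shifts repeat with period 6: SYDCPP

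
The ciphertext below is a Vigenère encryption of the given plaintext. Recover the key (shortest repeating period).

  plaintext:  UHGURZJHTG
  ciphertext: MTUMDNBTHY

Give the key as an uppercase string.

SMO

  i= 0: M-U = 18 → S
  i= 1: T-H = 12 → M
  i= 2: U-G = 14 → O
  i= 3: M-U = 18 → S
  i= 4: D-R = 12 → M
  i= 5: N-Z = 14 → O
  i= 6: B-J = 18 → S
  i= 7: T-H = 12 → M
  i= 8: H-T = 14 → O
  i= 9: Y-G = 18 → S
  shifts repeat with period 3: SMO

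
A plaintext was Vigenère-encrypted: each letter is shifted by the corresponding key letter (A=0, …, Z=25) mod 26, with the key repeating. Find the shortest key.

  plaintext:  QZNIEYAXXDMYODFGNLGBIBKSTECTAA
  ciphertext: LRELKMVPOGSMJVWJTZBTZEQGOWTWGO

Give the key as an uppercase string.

VSRDGO

  i= 0: L-Q = 21 → V
  i= 1: R-Z = 18 → S
  i= 2: E-N = 17 → R
  i= 3: L-I =  3 → D
  i= 4: K-E =  6 → G
  i= 5: M-Y = 14 → O
  i= 6: V-A = 21 → V
  i= 7: P-X = 18 → S
  i= 8: O-X = 17 → R
  i= 9: G-D =  3 → D
  i=10: S-M =  6 → G
  i=11: M-Y = 14 → O
  i=12: J-O = 21 → V
  i=13: V-D = 18 → S
  i=14: W-F = 17 → R
  i=15: J-G =  3 → D
  i=16: T-N =  6 → G
  i=17: Z-L = 14 → O
  i=18: B-G = 21 → V
  i=19: T-B = 18 → S
  i=20: Z-I = 17 → R
  i=21: E-B =  3 → D
  i=22: Q-K =  6 → G
  i=23: G-S = 14 → O
  i=24: O-T = 21 → V
  i=25: W-E = 18 → S
  i=26: T-C = 17 → R
  i=27: W-T =  3 → D
  i=28: G-A =  6 → G
  i=29: O-A = 14 → O
  shifts repeat with period 6: VSRDGO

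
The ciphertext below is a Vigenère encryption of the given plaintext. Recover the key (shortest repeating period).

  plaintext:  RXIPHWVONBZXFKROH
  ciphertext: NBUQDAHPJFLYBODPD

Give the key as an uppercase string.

WEMB

  i= 0: N-R = 22 → W
  i= 1: B-X =  4 → E
  i= 2: U-I = 12 → M
  i= 3: Q-P =  1 → B
  i= 4: D-H = 22 → W
  i= 5: A-W =  4 → E
  i= 6: H-V = 12 → M
  i= 7: P-O =  1 → B
  i= 8: J-N = 22 → W
  i= 9: F-B =  4 → E
  i=10: L-Z = 12 → M
  i=11: Y-X =  1 → B
  i=12: B-F = 22 → W
  i=13: O-K =  4 → E
  i=14: D-R = 12 → M
  i=15: P-O =  1 → B
  i=16: D-H = 22 → W
  shifts repeat with period 4: WEMB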